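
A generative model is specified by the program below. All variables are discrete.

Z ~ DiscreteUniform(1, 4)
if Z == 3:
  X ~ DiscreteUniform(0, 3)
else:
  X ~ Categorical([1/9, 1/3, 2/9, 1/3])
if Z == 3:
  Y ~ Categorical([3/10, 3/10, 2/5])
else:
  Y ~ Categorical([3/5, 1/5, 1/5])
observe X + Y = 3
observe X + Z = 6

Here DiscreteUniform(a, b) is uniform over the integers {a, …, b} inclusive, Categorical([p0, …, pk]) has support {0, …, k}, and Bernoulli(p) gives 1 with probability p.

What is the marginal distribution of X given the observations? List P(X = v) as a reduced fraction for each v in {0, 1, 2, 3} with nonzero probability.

P(X=2) = 16/43, P(X=3) = 27/43

Enumerate traces; 2 have nonzero weight after conditioning:
  (Z=3, X=3, Y=0) weight 3/160
  (Z=4, X=2, Y=1) weight 1/90
Group by X:
  weight(X=2) = 1/90
  weight(X=3) = 3/160
Total weight = 1/90 + 3/160 = 43/1440
P(X=2 | obs) = 1/90 / 43/1440 = 16/43
P(X=3 | obs) = 3/160 / 43/1440 = 27/43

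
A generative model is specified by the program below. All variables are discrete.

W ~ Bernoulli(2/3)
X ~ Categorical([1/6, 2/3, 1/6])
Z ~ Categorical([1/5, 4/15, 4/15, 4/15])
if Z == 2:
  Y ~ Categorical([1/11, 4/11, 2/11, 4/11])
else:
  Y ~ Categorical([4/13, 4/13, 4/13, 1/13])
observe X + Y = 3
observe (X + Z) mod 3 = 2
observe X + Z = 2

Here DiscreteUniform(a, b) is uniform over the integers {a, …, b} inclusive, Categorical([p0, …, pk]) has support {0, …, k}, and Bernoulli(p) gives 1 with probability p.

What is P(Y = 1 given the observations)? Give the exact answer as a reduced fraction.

P(Y = 1 | obs) = 11/87

Enumerate traces; 6 have nonzero weight after conditioning:
  (W=0, X=0, Z=2, Y=3) weight 8/1485
  (W=0, X=1, Z=1, Y=2) weight 32/1755
  (W=0, X=2, Z=0, Y=1) weight 2/585
  (W=1, X=0, Z=2, Y=3) weight 16/1485
  (W=1, X=1, Z=1, Y=2) weight 64/1755
  (W=1, X=2, Z=0, Y=1) weight 4/585
Group by Y:
  weight(Y=1) = 2/195
  weight(Y=2) = 32/585
  weight(Y=3) = 8/495
Total weight = 2/195 + 32/585 + 8/495 = 58/715
P(Y=1 | obs) = 2/195 / 58/715 = 11/87
P(Y=2 | obs) = 32/585 / 58/715 = 176/261
P(Y=3 | obs) = 8/495 / 58/715 = 52/261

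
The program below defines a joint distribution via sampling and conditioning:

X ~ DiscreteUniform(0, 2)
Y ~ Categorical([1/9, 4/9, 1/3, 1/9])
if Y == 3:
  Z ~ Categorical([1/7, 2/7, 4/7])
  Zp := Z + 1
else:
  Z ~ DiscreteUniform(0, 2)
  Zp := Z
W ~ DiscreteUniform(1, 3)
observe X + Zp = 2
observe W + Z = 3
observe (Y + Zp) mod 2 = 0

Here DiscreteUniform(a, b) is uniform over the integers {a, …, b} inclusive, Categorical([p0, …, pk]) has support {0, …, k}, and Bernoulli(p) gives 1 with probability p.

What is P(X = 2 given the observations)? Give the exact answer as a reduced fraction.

Enumerate traces; 6 have nonzero weight after conditioning:
  (X=0, Y=0, Z=2, W=1) weight 1/243
  (X=0, Y=2, Z=2, W=1) weight 1/81
  (X=1, Y=1, Z=1, W=2) weight 4/243
  (X=1, Y=3, Z=0, W=3) weight 1/567
  (X=2, Y=0, Z=0, W=3) weight 1/243
  (X=2, Y=2, Z=0, W=3) weight 1/81
Group by X:
  weight(X=0) = 4/243
  weight(X=1) = 31/1701
  weight(X=2) = 4/243
Total weight = 4/243 + 31/1701 + 4/243 = 29/567
P(X=0 | obs) = 4/243 / 29/567 = 28/87
P(X=1 | obs) = 31/1701 / 29/567 = 31/87
P(X=2 | obs) = 4/243 / 29/567 = 28/87

P(X = 2 | obs) = 28/87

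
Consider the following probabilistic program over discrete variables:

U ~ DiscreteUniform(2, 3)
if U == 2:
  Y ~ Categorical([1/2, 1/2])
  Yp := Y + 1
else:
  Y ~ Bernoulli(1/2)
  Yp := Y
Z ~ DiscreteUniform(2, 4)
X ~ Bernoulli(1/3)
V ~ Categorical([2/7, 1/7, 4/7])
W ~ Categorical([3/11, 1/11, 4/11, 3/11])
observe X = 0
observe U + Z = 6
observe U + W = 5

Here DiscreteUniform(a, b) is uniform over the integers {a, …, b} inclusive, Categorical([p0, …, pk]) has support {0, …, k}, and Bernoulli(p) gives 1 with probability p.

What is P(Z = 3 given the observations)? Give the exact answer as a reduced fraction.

P(Z = 3 | obs) = 4/7

Enumerate traces; 12 have nonzero weight after conditioning:
  (U=2, Y=0, Z=4, X=0, V=0, W=3) weight 1/231
  (U=2, Y=0, Z=4, X=0, V=1, W=3) weight 1/462
  (U=2, Y=0, Z=4, X=0, V=2, W=3) weight 2/231
  (U=2, Y=1, Z=4, X=0, V=0, W=3) weight 1/231
  (U=2, Y=1, Z=4, X=0, V=1, W=3) weight 1/462
  (U=2, Y=1, Z=4, X=0, V=2, W=3) weight 2/231
  (U=3, Y=0, Z=3, X=0, V=0, W=2) weight 4/693
  (U=3, Y=0, Z=3, X=0, V=1, W=2) weight 2/693
  … 4 more
Group by Z:
  weight(Z=3) = 4/99
  weight(Z=4) = 1/33
Total weight = 4/99 + 1/33 = 7/99
P(Z=3 | obs) = 4/99 / 7/99 = 4/7
P(Z=4 | obs) = 1/33 / 7/99 = 3/7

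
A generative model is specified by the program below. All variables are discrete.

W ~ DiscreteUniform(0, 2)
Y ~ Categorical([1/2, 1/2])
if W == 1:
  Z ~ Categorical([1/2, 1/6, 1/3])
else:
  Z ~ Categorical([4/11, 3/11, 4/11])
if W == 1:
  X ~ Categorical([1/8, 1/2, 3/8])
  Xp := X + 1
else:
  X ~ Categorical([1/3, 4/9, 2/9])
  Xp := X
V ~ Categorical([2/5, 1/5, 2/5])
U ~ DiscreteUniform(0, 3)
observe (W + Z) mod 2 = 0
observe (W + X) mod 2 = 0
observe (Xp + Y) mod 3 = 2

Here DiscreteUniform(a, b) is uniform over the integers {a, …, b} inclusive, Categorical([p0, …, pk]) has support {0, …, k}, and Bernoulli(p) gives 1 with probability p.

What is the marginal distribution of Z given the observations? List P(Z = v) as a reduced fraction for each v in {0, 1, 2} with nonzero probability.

Enumerate traces; 60 have nonzero weight after conditioning:
  (W=0, Y=0, Z=0, X=2, V=0, U=0) weight 2/1485
  (W=0, Y=0, Z=0, X=2, V=0, U=1) weight 2/1485
  (W=0, Y=0, Z=0, X=2, V=0, U=2) weight 2/1485
  (W=0, Y=0, Z=0, X=2, V=0, U=3) weight 2/1485
  (W=0, Y=0, Z=0, X=2, V=1, U=0) weight 1/1485
  (W=0, Y=0, Z=0, X=2, V=1, U=1) weight 1/1485
  (W=0, Y=0, Z=0, X=2, V=1, U=2) weight 1/1485
  (W=0, Y=0, Z=0, X=2, V=1, U=3) weight 1/1485
  (W=0, Y=0, Z=2, X=2, V=0, U=0) weight 2/1485
  (W=1, Y=0, Z=1, X=1, V=0, U=0) weight 1/720
  … 50 more
Group by Z:
  weight(Z=0) = 8/297
  weight(Z=1) = 1/72
  weight(Z=2) = 8/297
Total weight = 8/297 + 1/72 + 8/297 = 161/2376
P(Z=0 | obs) = 8/297 / 161/2376 = 64/161
P(Z=1 | obs) = 1/72 / 161/2376 = 33/161
P(Z=2 | obs) = 8/297 / 161/2376 = 64/161

P(Z=0) = 64/161, P(Z=1) = 33/161, P(Z=2) = 64/161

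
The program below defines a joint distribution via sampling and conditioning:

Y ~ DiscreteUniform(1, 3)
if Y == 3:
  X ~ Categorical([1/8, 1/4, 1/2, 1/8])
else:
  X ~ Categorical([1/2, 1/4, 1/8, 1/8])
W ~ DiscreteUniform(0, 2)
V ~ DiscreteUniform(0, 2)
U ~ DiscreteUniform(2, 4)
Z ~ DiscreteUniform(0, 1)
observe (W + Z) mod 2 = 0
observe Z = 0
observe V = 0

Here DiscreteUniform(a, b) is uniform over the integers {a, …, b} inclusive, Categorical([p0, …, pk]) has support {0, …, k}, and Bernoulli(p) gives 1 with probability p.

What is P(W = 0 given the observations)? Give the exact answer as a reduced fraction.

P(W = 0 | obs) = 1/2

Enumerate traces; 72 have nonzero weight after conditioning:
  (Y=1, X=0, W=0, V=0, U=2, Z=0) weight 1/324
  (Y=1, X=0, W=0, V=0, U=3, Z=0) weight 1/324
  (Y=1, X=0, W=0, V=0, U=4, Z=0) weight 1/324
  (Y=1, X=0, W=2, V=0, U=2, Z=0) weight 1/324
  (Y=1, X=0, W=2, V=0, U=3, Z=0) weight 1/324
  (Y=1, X=0, W=2, V=0, U=4, Z=0) weight 1/324
  (Y=1, X=1, W=0, V=0, U=2, Z=0) weight 1/648
  (Y=1, X=1, W=0, V=0, U=3, Z=0) weight 1/648
  … 64 more
Group by W:
  weight(W=0) = 1/18
  weight(W=2) = 1/18
Total weight = 1/18 + 1/18 = 1/9
P(W=0 | obs) = 1/18 / 1/9 = 1/2
P(W=2 | obs) = 1/18 / 1/9 = 1/2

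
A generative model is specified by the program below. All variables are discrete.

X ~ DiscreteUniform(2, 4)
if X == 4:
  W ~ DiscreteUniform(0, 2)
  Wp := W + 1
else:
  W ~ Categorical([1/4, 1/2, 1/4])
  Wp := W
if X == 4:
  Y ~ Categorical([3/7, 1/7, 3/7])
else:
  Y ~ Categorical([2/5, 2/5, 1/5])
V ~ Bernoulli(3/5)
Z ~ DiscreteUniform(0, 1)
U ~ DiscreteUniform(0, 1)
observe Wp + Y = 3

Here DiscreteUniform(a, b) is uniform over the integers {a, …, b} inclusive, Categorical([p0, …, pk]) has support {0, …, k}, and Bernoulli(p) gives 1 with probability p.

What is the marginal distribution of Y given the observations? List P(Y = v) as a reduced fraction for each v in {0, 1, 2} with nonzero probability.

Enumerate traces; 56 have nonzero weight after conditioning:
  (X=2, W=1, Y=2, V=0, Z=0, U=0) weight 1/300
  (X=2, W=1, Y=2, V=0, Z=0, U=1) weight 1/300
  (X=2, W=1, Y=2, V=0, Z=1, U=0) weight 1/300
  (X=2, W=1, Y=2, V=0, Z=1, U=1) weight 1/300
  (X=2, W=1, Y=2, V=1, Z=0, U=0) weight 1/200
  (X=2, W=1, Y=2, V=1, Z=0, U=1) weight 1/200
  (X=2, W=1, Y=2, V=1, Z=1, U=0) weight 1/200
  (X=2, W=1, Y=2, V=1, Z=1, U=1) weight 1/200
  (X=2, W=2, Y=1, V=0, Z=0, U=0) weight 1/300
  (X=4, W=2, Y=0, V=0, Z=0, U=0) weight 1/210
  … 46 more
Group by Y:
  weight(Y=0) = 1/21
  weight(Y=1) = 26/315
  weight(Y=2) = 4/35
Total weight = 1/21 + 26/315 + 4/35 = 11/45
P(Y=0 | obs) = 1/21 / 11/45 = 15/77
P(Y=1 | obs) = 26/315 / 11/45 = 26/77
P(Y=2 | obs) = 4/35 / 11/45 = 36/77

P(Y=0) = 15/77, P(Y=1) = 26/77, P(Y=2) = 36/77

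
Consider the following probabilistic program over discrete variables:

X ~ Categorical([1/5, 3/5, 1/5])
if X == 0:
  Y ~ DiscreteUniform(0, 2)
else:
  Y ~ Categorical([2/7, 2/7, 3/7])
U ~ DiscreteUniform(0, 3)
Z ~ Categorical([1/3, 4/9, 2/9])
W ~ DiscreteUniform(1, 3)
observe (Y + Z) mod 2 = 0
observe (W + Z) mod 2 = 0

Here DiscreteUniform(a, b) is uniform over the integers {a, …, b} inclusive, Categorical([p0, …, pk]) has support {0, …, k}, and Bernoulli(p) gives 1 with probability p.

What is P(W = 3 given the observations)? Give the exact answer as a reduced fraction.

P(W = 3 | obs) = 62/309

Enumerate traces; 72 have nonzero weight after conditioning:
  (X=0, Y=0, U=0, Z=0, W=2) weight 1/540
  (X=0, Y=0, U=0, Z=2, W=2) weight 1/810
  (X=0, Y=0, U=1, Z=0, W=2) weight 1/540
  (X=0, Y=0, U=1, Z=2, W=2) weight 1/810
  (X=0, Y=0, U=2, Z=0, W=2) weight 1/540
  (X=0, Y=0, U=2, Z=2, W=2) weight 1/810
  (X=0, Y=0, U=3, Z=0, W=2) weight 1/540
  (X=0, Y=0, U=3, Z=2, W=2) weight 1/810
  (X=0, Y=1, U=0, Z=1, W=1) weight 1/405
  (X=0, Y=1, U=0, Z=1, W=3) weight 1/405
  … 62 more
Group by W:
  weight(W=1) = 124/2835
  weight(W=2) = 74/567
  weight(W=3) = 124/2835
Total weight = 124/2835 + 74/567 + 124/2835 = 206/945
P(W=1 | obs) = 124/2835 / 206/945 = 62/309
P(W=2 | obs) = 74/567 / 206/945 = 185/309
P(W=3 | obs) = 124/2835 / 206/945 = 62/309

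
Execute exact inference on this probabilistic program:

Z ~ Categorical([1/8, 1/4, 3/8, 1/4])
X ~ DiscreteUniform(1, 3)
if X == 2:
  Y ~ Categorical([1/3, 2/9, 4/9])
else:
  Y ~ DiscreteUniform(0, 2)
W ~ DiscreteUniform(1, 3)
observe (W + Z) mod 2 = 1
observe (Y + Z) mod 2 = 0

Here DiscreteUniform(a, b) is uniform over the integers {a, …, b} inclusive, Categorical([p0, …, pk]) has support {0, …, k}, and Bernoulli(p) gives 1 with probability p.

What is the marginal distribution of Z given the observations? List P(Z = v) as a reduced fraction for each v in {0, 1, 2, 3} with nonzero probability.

Enumerate traces; 30 have nonzero weight after conditioning:
  (Z=0, X=1, Y=0, W=1) weight 1/216
  (Z=0, X=1, Y=0, W=3) weight 1/216
  (Z=0, X=1, Y=2, W=1) weight 1/216
  (Z=0, X=1, Y=2, W=3) weight 1/216
  (Z=0, X=2, Y=0, W=1) weight 1/216
  (Z=0, X=2, Y=0, W=3) weight 1/216
  (Z=0, X=2, Y=2, W=1) weight 1/162
  (Z=0, X=2, Y=2, W=3) weight 1/162
  (Z=1, X=1, Y=1, W=2) weight 1/108
  (Z=2, X=1, Y=0, W=1) weight 1/72
  … 20 more
Group by Z:
  weight(Z=0) = 19/324
  weight(Z=1) = 2/81
  weight(Z=2) = 19/108
  weight(Z=3) = 2/81
Total weight = 19/324 + 2/81 + 19/108 + 2/81 = 23/81
P(Z=0 | obs) = 19/324 / 23/81 = 19/92
P(Z=1 | obs) = 2/81 / 23/81 = 2/23
P(Z=2 | obs) = 19/108 / 23/81 = 57/92
P(Z=3 | obs) = 2/81 / 23/81 = 2/23

P(Z=0) = 19/92, P(Z=1) = 2/23, P(Z=2) = 57/92, P(Z=3) = 2/23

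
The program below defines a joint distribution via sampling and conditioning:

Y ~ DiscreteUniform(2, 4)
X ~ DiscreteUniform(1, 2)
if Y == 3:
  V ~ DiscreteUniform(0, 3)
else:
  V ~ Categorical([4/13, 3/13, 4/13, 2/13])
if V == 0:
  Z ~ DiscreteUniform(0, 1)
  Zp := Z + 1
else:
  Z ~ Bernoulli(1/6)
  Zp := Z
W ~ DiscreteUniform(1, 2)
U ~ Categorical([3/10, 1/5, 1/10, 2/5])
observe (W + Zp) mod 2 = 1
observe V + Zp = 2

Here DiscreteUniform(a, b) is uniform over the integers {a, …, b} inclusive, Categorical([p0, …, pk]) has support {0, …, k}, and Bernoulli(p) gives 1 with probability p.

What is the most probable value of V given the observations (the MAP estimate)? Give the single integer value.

Enumerate traces; 72 have nonzero weight after conditioning:
  (Y=2, X=1, V=0, Z=1, W=1, U=0) weight 1/260
  (Y=2, X=1, V=0, Z=1, W=1, U=1) weight 1/390
  (Y=2, X=1, V=0, Z=1, W=1, U=2) weight 1/780
  (Y=2, X=1, V=0, Z=1, W=1, U=3) weight 1/195
  (Y=2, X=1, V=1, Z=1, W=2, U=0) weight 1/1040
  (Y=2, X=1, V=1, Z=1, W=2, U=1) weight 1/1560
  (Y=2, X=1, V=1, Z=1, W=2, U=2) weight 1/3120
  (Y=2, X=1, V=1, Z=1, W=2, U=3) weight 1/780
  (Y=2, X=1, V=2, Z=0, W=1, U=0) weight 1/156
  … 63 more
Group by V:
  weight(V=0) = 15/208
  weight(V=1) = 37/1872
  weight(V=2) = 25/208
Total weight = 15/208 + 37/1872 + 25/208 = 397/1872
P(V=0 | obs) = 15/208 / 397/1872 = 135/397
P(V=1 | obs) = 37/1872 / 397/1872 = 37/397
P(V=2 | obs) = 25/208 / 397/1872 = 225/397
argmax = 2

argmax_v P(V = v | obs) = 2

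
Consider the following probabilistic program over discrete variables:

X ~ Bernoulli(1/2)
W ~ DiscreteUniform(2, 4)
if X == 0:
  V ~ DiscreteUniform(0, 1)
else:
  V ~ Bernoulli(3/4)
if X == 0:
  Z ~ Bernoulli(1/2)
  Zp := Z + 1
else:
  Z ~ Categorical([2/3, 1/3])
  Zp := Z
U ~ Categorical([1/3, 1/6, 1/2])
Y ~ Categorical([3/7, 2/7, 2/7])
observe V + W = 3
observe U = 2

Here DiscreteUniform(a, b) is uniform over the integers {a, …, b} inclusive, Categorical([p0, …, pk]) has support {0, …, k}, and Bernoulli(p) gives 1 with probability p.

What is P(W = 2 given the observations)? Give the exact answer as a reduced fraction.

Enumerate traces; 24 have nonzero weight after conditioning:
  (X=0, W=2, V=1, Z=0, U=2, Y=0) weight 1/112
  (X=0, W=2, V=1, Z=0, U=2, Y=1) weight 1/168
  (X=0, W=2, V=1, Z=0, U=2, Y=2) weight 1/168
  (X=0, W=2, V=1, Z=1, U=2, Y=0) weight 1/112
  (X=0, W=2, V=1, Z=1, U=2, Y=1) weight 1/168
  (X=0, W=2, V=1, Z=1, U=2, Y=2) weight 1/168
  (X=0, W=3, V=0, Z=0, U=2, Y=0) weight 1/112
  (X=0, W=3, V=0, Z=0, U=2, Y=1) weight 1/168
  … 16 more
Group by W:
  weight(W=2) = 5/48
  weight(W=3) = 1/16
Total weight = 5/48 + 1/16 = 1/6
P(W=2 | obs) = 5/48 / 1/6 = 5/8
P(W=3 | obs) = 1/16 / 1/6 = 3/8

P(W = 2 | obs) = 5/8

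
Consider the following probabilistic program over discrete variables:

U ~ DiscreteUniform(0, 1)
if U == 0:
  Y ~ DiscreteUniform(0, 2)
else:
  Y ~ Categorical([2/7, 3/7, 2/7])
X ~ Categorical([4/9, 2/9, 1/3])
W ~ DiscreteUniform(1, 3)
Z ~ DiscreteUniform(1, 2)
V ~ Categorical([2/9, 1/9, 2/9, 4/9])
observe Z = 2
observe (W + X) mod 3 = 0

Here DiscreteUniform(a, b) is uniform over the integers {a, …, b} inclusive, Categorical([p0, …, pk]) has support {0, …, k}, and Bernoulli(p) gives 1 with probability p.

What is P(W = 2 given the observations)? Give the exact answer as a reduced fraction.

Enumerate traces; 72 have nonzero weight after conditioning:
  (U=0, Y=0, X=0, W=3, Z=2, V=0) weight 2/729
  (U=0, Y=0, X=0, W=3, Z=2, V=1) weight 1/729
  (U=0, Y=0, X=0, W=3, Z=2, V=2) weight 2/729
  (U=0, Y=0, X=0, W=3, Z=2, V=3) weight 4/729
  (U=0, Y=0, X=1, W=2, Z=2, V=0) weight 1/729
  (U=0, Y=0, X=1, W=2, Z=2, V=1) weight 1/1458
  (U=0, Y=0, X=1, W=2, Z=2, V=2) weight 1/729
  (U=0, Y=0, X=1, W=2, Z=2, V=3) weight 2/729
  (U=0, Y=0, X=2, W=1, Z=2, V=0) weight 1/486
  … 63 more
Group by W:
  weight(W=1) = 1/18
  weight(W=2) = 1/27
  weight(W=3) = 2/27
Total weight = 1/18 + 1/27 + 2/27 = 1/6
P(W=1 | obs) = 1/18 / 1/6 = 1/3
P(W=2 | obs) = 1/27 / 1/6 = 2/9
P(W=3 | obs) = 2/27 / 1/6 = 4/9

P(W = 2 | obs) = 2/9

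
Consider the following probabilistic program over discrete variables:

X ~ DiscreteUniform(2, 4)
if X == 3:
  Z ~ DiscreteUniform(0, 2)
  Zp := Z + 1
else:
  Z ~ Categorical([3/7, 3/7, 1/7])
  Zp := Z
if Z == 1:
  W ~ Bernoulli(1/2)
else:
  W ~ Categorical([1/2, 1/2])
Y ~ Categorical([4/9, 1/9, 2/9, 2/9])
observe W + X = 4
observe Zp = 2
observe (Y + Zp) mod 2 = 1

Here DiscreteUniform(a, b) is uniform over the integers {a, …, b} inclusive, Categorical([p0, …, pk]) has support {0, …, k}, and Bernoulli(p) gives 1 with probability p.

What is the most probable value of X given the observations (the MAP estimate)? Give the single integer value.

Enumerate traces; 4 have nonzero weight after conditioning:
  (X=3, Z=1, W=1, Y=1) weight 1/162
  (X=3, Z=1, W=1, Y=3) weight 1/81
  (X=4, Z=2, W=0, Y=1) weight 1/378
  (X=4, Z=2, W=0, Y=3) weight 1/189
Group by X:
  weight(X=3) = 1/54
  weight(X=4) = 1/126
Total weight = 1/54 + 1/126 = 5/189
P(X=3 | obs) = 1/54 / 5/189 = 7/10
P(X=4 | obs) = 1/126 / 5/189 = 3/10
argmax = 3

argmax_v P(X = v | obs) = 3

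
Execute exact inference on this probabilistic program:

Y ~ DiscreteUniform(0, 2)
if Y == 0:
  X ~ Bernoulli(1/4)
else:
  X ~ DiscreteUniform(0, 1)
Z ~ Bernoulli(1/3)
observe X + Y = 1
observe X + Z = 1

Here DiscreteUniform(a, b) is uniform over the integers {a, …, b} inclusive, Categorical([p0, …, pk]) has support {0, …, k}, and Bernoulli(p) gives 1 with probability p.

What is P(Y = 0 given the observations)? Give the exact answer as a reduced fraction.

P(Y = 0 | obs) = 1/2

Enumerate traces; 2 have nonzero weight after conditioning:
  (Y=0, X=1, Z=0) weight 1/18
  (Y=1, X=0, Z=1) weight 1/18
Group by Y:
  weight(Y=0) = 1/18
  weight(Y=1) = 1/18
Total weight = 1/18 + 1/18 = 1/9
P(Y=0 | obs) = 1/18 / 1/9 = 1/2
P(Y=1 | obs) = 1/18 / 1/9 = 1/2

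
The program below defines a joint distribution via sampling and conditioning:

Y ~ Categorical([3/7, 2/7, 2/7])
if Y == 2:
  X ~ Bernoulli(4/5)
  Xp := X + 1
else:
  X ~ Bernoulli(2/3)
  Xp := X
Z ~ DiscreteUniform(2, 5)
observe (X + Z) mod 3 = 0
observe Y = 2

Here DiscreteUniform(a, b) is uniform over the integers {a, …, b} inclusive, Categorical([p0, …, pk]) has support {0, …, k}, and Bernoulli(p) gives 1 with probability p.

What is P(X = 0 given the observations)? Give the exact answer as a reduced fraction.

P(X = 0 | obs) = 1/9

Enumerate traces; 3 have nonzero weight after conditioning:
  (Y=2, X=0, Z=3) weight 1/70
  (Y=2, X=1, Z=2) weight 2/35
  (Y=2, X=1, Z=5) weight 2/35
Group by X:
  weight(X=0) = 1/70
  weight(X=1) = 4/35
Total weight = 1/70 + 4/35 = 9/70
P(X=0 | obs) = 1/70 / 9/70 = 1/9
P(X=1 | obs) = 4/35 / 9/70 = 8/9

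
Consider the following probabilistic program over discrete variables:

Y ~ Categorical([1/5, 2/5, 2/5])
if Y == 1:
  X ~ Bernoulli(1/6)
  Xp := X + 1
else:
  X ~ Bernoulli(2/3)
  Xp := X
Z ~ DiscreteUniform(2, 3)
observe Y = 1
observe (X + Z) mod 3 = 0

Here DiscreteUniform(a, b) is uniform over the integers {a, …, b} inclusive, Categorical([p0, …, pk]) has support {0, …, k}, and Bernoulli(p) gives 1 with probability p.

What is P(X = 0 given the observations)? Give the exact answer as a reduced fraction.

P(X = 0 | obs) = 5/6

Enumerate traces; 2 have nonzero weight after conditioning:
  (Y=1, X=0, Z=3) weight 1/6
  (Y=1, X=1, Z=2) weight 1/30
Group by X:
  weight(X=0) = 1/6
  weight(X=1) = 1/30
Total weight = 1/6 + 1/30 = 1/5
P(X=0 | obs) = 1/6 / 1/5 = 5/6
P(X=1 | obs) = 1/30 / 1/5 = 1/6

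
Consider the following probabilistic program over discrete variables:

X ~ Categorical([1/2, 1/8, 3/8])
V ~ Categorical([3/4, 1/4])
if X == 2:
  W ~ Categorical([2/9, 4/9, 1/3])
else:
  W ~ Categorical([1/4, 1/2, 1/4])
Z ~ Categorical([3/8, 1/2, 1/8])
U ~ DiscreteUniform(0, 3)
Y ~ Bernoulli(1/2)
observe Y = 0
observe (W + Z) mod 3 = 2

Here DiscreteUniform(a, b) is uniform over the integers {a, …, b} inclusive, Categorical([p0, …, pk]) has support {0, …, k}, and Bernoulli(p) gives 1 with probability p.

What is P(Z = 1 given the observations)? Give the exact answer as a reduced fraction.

Enumerate traces; 72 have nonzero weight after conditioning:
  (X=0, V=0, W=0, Z=2, U=0, Y=0) weight 3/2048
  (X=0, V=0, W=0, Z=2, U=1, Y=0) weight 3/2048
  (X=0, V=0, W=0, Z=2, U=2, Y=0) weight 3/2048
  (X=0, V=0, W=0, Z=2, U=3, Y=0) weight 3/2048
  (X=0, V=0, W=1, Z=1, U=0, Y=0) weight 3/256
  (X=0, V=0, W=1, Z=1, U=1, Y=0) weight 3/256
  (X=0, V=0, W=1, Z=1, U=2, Y=0) weight 3/256
  (X=0, V=0, W=1, Z=1, U=3, Y=0) weight 3/256
  (X=0, V=0, W=2, Z=0, U=0, Y=0) weight 9/2048
  … 63 more
Group by Z:
  weight(Z=0) = 27/512
  weight(Z=1) = 23/192
  weight(Z=2) = 23/1536
Total weight = 27/512 + 23/192 + 23/1536 = 3/16
P(Z=0 | obs) = 27/512 / 3/16 = 9/32
P(Z=1 | obs) = 23/192 / 3/16 = 23/36
P(Z=2 | obs) = 23/1536 / 3/16 = 23/288

P(Z = 1 | obs) = 23/36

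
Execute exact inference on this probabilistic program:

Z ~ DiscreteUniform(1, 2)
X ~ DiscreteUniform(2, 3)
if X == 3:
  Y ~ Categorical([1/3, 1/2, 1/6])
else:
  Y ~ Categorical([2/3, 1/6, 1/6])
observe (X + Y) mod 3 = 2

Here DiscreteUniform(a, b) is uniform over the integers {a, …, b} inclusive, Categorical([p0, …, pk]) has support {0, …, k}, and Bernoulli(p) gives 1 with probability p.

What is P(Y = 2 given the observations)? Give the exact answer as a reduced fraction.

P(Y = 2 | obs) = 1/5

Enumerate traces; 4 have nonzero weight after conditioning:
  (Z=1, X=2, Y=0) weight 1/6
  (Z=1, X=3, Y=2) weight 1/24
  (Z=2, X=2, Y=0) weight 1/6
  (Z=2, X=3, Y=2) weight 1/24
Group by Y:
  weight(Y=0) = 1/3
  weight(Y=2) = 1/12
Total weight = 1/3 + 1/12 = 5/12
P(Y=0 | obs) = 1/3 / 5/12 = 4/5
P(Y=2 | obs) = 1/12 / 5/12 = 1/5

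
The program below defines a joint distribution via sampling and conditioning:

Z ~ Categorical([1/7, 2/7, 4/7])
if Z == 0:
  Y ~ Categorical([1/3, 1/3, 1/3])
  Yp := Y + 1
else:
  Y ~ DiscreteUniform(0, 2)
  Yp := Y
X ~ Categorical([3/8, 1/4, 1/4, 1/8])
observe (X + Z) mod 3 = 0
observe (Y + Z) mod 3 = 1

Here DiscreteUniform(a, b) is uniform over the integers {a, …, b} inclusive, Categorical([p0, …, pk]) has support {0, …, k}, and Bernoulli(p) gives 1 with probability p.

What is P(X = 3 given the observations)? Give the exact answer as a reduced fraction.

P(X = 3 | obs) = 1/16

Enumerate traces; 4 have nonzero weight after conditioning:
  (Z=0, Y=1, X=0) weight 1/56
  (Z=0, Y=1, X=3) weight 1/168
  (Z=1, Y=0, X=2) weight 1/42
  (Z=2, Y=2, X=1) weight 1/21
Group by X:
  weight(X=0) = 1/56
  weight(X=1) = 1/21
  weight(X=2) = 1/42
  weight(X=3) = 1/168
Total weight = 1/56 + 1/21 + 1/42 + 1/168 = 2/21
P(X=0 | obs) = 1/56 / 2/21 = 3/16
P(X=1 | obs) = 1/21 / 2/21 = 1/2
P(X=2 | obs) = 1/42 / 2/21 = 1/4
P(X=3 | obs) = 1/168 / 2/21 = 1/16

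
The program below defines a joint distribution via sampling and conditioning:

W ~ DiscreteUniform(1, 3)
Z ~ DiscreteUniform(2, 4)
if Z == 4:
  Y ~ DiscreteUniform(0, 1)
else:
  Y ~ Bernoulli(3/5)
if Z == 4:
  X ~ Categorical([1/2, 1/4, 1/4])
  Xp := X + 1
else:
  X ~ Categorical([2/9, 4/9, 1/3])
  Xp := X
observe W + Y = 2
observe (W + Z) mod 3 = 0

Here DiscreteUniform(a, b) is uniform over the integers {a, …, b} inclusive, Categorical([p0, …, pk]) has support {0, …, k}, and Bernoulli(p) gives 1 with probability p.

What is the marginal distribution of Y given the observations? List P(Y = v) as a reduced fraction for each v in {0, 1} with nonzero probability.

Enumerate traces; 6 have nonzero weight after conditioning:
  (W=1, Z=2, Y=1, X=0) weight 2/135
  (W=1, Z=2, Y=1, X=1) weight 4/135
  (W=1, Z=2, Y=1, X=2) weight 1/45
  (W=2, Z=4, Y=0, X=0) weight 1/36
  (W=2, Z=4, Y=0, X=1) weight 1/72
  (W=2, Z=4, Y=0, X=2) weight 1/72
Group by Y:
  weight(Y=0) = 1/18
  weight(Y=1) = 1/15
Total weight = 1/18 + 1/15 = 11/90
P(Y=0 | obs) = 1/18 / 11/90 = 5/11
P(Y=1 | obs) = 1/15 / 11/90 = 6/11

P(Y=0) = 5/11, P(Y=1) = 6/11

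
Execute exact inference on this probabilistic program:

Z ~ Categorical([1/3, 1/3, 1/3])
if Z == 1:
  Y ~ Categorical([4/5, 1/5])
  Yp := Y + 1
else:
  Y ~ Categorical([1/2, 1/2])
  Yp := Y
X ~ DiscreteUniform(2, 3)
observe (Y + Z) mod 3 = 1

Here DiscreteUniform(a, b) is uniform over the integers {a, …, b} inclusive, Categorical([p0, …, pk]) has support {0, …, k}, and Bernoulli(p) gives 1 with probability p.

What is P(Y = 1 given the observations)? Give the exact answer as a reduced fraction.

P(Y = 1 | obs) = 5/13

Enumerate traces; 4 have nonzero weight after conditioning:
  (Z=0, Y=1, X=2) weight 1/12
  (Z=0, Y=1, X=3) weight 1/12
  (Z=1, Y=0, X=2) weight 2/15
  (Z=1, Y=0, X=3) weight 2/15
Group by Y:
  weight(Y=0) = 4/15
  weight(Y=1) = 1/6
Total weight = 4/15 + 1/6 = 13/30
P(Y=0 | obs) = 4/15 / 13/30 = 8/13
P(Y=1 | obs) = 1/6 / 13/30 = 5/13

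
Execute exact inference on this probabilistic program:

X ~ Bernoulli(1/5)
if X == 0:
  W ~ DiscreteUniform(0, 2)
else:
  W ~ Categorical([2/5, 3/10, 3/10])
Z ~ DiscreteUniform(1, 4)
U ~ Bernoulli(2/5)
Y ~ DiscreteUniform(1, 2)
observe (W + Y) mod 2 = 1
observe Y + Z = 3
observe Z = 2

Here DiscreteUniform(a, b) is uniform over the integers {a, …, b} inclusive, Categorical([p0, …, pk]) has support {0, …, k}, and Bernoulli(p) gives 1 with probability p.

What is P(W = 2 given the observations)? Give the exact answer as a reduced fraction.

P(W = 2 | obs) = 49/101

Enumerate traces; 8 have nonzero weight after conditioning:
  (X=0, W=0, Z=2, U=0, Y=1) weight 1/50
  (X=0, W=0, Z=2, U=1, Y=1) weight 1/75
  (X=0, W=2, Z=2, U=0, Y=1) weight 1/50
  (X=0, W=2, Z=2, U=1, Y=1) weight 1/75
  (X=1, W=0, Z=2, U=0, Y=1) weight 3/500
  (X=1, W=0, Z=2, U=1, Y=1) weight 1/250
  (X=1, W=2, Z=2, U=0, Y=1) weight 9/2000
  (X=1, W=2, Z=2, U=1, Y=1) weight 3/1000
Group by W:
  weight(W=0) = 13/300
  weight(W=2) = 49/1200
Total weight = 13/300 + 49/1200 = 101/1200
P(W=0 | obs) = 13/300 / 101/1200 = 52/101
P(W=2 | obs) = 49/1200 / 101/1200 = 49/101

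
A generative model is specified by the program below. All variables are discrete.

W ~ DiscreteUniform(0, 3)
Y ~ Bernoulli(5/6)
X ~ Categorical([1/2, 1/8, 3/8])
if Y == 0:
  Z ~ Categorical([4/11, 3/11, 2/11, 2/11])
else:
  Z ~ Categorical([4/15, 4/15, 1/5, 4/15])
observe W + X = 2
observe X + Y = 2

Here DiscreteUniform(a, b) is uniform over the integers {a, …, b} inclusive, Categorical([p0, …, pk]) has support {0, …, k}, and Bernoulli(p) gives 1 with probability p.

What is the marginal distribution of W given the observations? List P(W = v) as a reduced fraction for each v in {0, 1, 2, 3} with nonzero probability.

Enumerate traces; 8 have nonzero weight after conditioning:
  (W=0, Y=0, X=2, Z=0) weight 1/176
  (W=0, Y=0, X=2, Z=1) weight 3/704
  (W=0, Y=0, X=2, Z=2) weight 1/352
  (W=0, Y=0, X=2, Z=3) weight 1/352
  (W=1, Y=1, X=1, Z=0) weight 1/144
  (W=1, Y=1, X=1, Z=1) weight 1/144
  (W=1, Y=1, X=1, Z=2) weight 1/192
  (W=1, Y=1, X=1, Z=3) weight 1/144
Group by W:
  weight(W=0) = 1/64
  weight(W=1) = 5/192
Total weight = 1/64 + 5/192 = 1/24
P(W=0 | obs) = 1/64 / 1/24 = 3/8
P(W=1 | obs) = 5/192 / 1/24 = 5/8

P(W=0) = 3/8, P(W=1) = 5/8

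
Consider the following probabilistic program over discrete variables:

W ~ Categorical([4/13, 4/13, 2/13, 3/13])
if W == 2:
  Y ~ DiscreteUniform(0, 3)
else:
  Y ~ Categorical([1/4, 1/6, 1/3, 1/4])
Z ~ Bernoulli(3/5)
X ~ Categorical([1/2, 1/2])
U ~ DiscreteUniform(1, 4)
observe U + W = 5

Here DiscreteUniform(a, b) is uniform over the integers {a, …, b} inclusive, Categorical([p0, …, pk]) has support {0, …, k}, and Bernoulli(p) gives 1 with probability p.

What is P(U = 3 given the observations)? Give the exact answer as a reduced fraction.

P(U = 3 | obs) = 2/9

Enumerate traces; 48 have nonzero weight after conditioning:
  (W=1, Y=0, Z=0, X=0, U=4) weight 1/260
  (W=1, Y=0, Z=0, X=1, U=4) weight 1/260
  (W=1, Y=0, Z=1, X=0, U=4) weight 3/520
  (W=1, Y=0, Z=1, X=1, U=4) weight 3/520
  (W=1, Y=1, Z=0, X=0, U=4) weight 1/390
  (W=1, Y=1, Z=0, X=1, U=4) weight 1/390
  (W=1, Y=1, Z=1, X=0, U=4) weight 1/260
  (W=1, Y=1, Z=1, X=1, U=4) weight 1/260
  (W=2, Y=0, Z=0, X=0, U=3) weight 1/520
  (W=3, Y=0, Z=0, X=0, U=2) weight 3/1040
  … 38 more
Group by U:
  weight(U=2) = 3/52
  weight(U=3) = 1/26
  weight(U=4) = 1/13
Total weight = 3/52 + 1/26 + 1/13 = 9/52
P(U=2 | obs) = 3/52 / 9/52 = 1/3
P(U=3 | obs) = 1/26 / 9/52 = 2/9
P(U=4 | obs) = 1/13 / 9/52 = 4/9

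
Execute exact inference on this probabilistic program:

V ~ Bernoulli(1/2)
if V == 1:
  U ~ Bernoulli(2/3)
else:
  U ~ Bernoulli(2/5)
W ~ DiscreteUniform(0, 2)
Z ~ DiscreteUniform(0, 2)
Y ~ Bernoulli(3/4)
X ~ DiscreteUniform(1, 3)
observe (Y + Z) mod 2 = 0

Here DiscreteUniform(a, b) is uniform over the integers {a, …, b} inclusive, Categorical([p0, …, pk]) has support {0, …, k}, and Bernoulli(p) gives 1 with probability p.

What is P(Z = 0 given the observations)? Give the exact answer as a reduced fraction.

Enumerate traces; 108 have nonzero weight after conditioning:
  (V=0, U=0, W=0, Z=0, Y=0, X=1) weight 1/360
  (V=0, U=0, W=0, Z=0, Y=0, X=2) weight 1/360
  (V=0, U=0, W=0, Z=0, Y=0, X=3) weight 1/360
  (V=0, U=0, W=0, Z=1, Y=1, X=1) weight 1/120
  (V=0, U=0, W=0, Z=1, Y=1, X=2) weight 1/120
  (V=0, U=0, W=0, Z=1, Y=1, X=3) weight 1/120
  (V=0, U=0, W=0, Z=2, Y=0, X=1) weight 1/360
  (V=0, U=0, W=0, Z=2, Y=0, X=2) weight 1/360
  … 100 more
Group by Z:
  weight(Z=0) = 1/12
  weight(Z=1) = 1/4
  weight(Z=2) = 1/12
Total weight = 1/12 + 1/4 + 1/12 = 5/12
P(Z=0 | obs) = 1/12 / 5/12 = 1/5
P(Z=1 | obs) = 1/4 / 5/12 = 3/5
P(Z=2 | obs) = 1/12 / 5/12 = 1/5

P(Z = 0 | obs) = 1/5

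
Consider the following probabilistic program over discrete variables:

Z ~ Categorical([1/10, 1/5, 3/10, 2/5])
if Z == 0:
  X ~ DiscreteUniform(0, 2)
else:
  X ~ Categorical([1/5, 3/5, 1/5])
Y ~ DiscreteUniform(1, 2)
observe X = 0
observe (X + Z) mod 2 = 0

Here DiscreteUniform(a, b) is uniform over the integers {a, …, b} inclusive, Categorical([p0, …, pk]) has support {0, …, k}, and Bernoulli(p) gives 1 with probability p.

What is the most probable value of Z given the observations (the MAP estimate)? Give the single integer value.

argmax_v P(Z = v | obs) = 2

Enumerate traces; 4 have nonzero weight after conditioning:
  (Z=0, X=0, Y=1) weight 1/60
  (Z=0, X=0, Y=2) weight 1/60
  (Z=2, X=0, Y=1) weight 3/100
  (Z=2, X=0, Y=2) weight 3/100
Group by Z:
  weight(Z=0) = 1/30
  weight(Z=2) = 3/50
Total weight = 1/30 + 3/50 = 7/75
P(Z=0 | obs) = 1/30 / 7/75 = 5/14
P(Z=2 | obs) = 3/50 / 7/75 = 9/14
argmax = 2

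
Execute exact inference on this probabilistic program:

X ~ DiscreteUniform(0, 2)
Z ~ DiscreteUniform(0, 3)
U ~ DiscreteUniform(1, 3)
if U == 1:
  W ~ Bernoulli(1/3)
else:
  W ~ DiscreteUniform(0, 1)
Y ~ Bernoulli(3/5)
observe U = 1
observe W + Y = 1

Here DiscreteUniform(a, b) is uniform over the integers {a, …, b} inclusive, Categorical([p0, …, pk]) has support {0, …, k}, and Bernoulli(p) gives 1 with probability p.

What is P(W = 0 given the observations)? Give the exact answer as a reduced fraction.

P(W = 0 | obs) = 3/4

Enumerate traces; 24 have nonzero weight after conditioning:
  (X=0, Z=0, U=1, W=0, Y=1) weight 1/90
  (X=0, Z=0, U=1, W=1, Y=0) weight 1/270
  (X=0, Z=1, U=1, W=0, Y=1) weight 1/90
  (X=0, Z=1, U=1, W=1, Y=0) weight 1/270
  (X=0, Z=2, U=1, W=0, Y=1) weight 1/90
  (X=0, Z=2, U=1, W=1, Y=0) weight 1/270
  (X=0, Z=3, U=1, W=0, Y=1) weight 1/90
  (X=0, Z=3, U=1, W=1, Y=0) weight 1/270
  … 16 more
Group by W:
  weight(W=0) = 2/15
  weight(W=1) = 2/45
Total weight = 2/15 + 2/45 = 8/45
P(W=0 | obs) = 2/15 / 8/45 = 3/4
P(W=1 | obs) = 2/45 / 8/45 = 1/4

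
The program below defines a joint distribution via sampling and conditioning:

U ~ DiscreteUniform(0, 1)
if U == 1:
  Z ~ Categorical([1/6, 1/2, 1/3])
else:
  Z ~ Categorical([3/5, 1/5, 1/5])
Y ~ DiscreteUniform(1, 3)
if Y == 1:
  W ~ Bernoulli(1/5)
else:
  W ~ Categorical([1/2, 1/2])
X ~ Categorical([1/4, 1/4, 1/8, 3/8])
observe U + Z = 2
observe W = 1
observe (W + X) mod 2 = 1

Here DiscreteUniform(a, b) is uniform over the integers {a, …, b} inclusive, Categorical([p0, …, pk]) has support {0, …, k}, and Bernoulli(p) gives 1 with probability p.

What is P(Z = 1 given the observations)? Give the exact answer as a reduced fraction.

P(Z = 1 | obs) = 5/7

Enumerate traces; 12 have nonzero weight after conditioning:
  (U=0, Z=2, Y=1, W=1, X=0) weight 1/600
  (U=0, Z=2, Y=1, W=1, X=2) weight 1/1200
  (U=0, Z=2, Y=2, W=1, X=0) weight 1/240
  (U=0, Z=2, Y=2, W=1, X=2) weight 1/480
  (U=0, Z=2, Y=3, W=1, X=0) weight 1/240
  (U=0, Z=2, Y=3, W=1, X=2) weight 1/480
  (U=1, Z=1, Y=1, W=1, X=0) weight 1/240
  (U=1, Z=1, Y=1, W=1, X=2) weight 1/480
  … 4 more
Group by Z:
  weight(Z=1) = 3/80
  weight(Z=2) = 3/200
Total weight = 3/80 + 3/200 = 21/400
P(Z=1 | obs) = 3/80 / 21/400 = 5/7
P(Z=2 | obs) = 3/200 / 21/400 = 2/7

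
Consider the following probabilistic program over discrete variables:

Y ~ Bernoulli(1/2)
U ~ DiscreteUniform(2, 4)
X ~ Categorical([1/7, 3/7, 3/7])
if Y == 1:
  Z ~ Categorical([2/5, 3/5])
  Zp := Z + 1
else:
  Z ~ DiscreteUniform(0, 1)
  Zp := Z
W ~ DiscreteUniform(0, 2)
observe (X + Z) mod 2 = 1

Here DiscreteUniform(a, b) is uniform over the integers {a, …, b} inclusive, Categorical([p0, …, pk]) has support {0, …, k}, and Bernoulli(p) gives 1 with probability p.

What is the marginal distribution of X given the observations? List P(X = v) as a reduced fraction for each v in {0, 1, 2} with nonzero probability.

Enumerate traces; 54 have nonzero weight after conditioning:
  (Y=0, U=2, X=0, Z=1, W=0) weight 1/252
  (Y=0, U=2, X=0, Z=1, W=1) weight 1/252
  (Y=0, U=2, X=0, Z=1, W=2) weight 1/252
  (Y=0, U=2, X=1, Z=0, W=0) weight 1/84
  (Y=0, U=2, X=1, Z=0, W=1) weight 1/84
  (Y=0, U=2, X=1, Z=0, W=2) weight 1/84
  (Y=0, U=2, X=2, Z=1, W=0) weight 1/84
  (Y=0, U=2, X=2, Z=1, W=1) weight 1/84
  … 46 more
Group by X:
  weight(X=0) = 11/140
  weight(X=1) = 27/140
  weight(X=2) = 33/140
Total weight = 11/140 + 27/140 + 33/140 = 71/140
P(X=0 | obs) = 11/140 / 71/140 = 11/71
P(X=1 | obs) = 27/140 / 71/140 = 27/71
P(X=2 | obs) = 33/140 / 71/140 = 33/71

P(X=0) = 11/71, P(X=1) = 27/71, P(X=2) = 33/71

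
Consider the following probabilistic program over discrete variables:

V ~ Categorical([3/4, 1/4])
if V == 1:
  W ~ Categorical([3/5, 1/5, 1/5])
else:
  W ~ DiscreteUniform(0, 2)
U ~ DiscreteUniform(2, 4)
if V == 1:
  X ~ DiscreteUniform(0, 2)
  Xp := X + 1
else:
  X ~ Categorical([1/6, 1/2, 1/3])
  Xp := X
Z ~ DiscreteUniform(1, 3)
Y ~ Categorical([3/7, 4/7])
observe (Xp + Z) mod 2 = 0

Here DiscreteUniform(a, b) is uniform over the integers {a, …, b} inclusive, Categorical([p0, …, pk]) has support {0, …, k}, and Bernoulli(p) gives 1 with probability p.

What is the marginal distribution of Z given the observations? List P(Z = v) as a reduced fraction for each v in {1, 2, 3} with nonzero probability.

P(Z=1) = 13/37, P(Z=2) = 11/37, P(Z=3) = 13/37

Enumerate traces; 162 have nonzero weight after conditioning:
  (V=0, W=0, U=2, X=0, Z=2, Y=0) weight 1/504
  (V=0, W=0, U=2, X=0, Z=2, Y=1) weight 1/378
  (V=0, W=0, U=2, X=1, Z=1, Y=0) weight 1/168
  (V=0, W=0, U=2, X=1, Z=1, Y=1) weight 1/126
  (V=0, W=0, U=2, X=1, Z=3, Y=0) weight 1/168
  (V=0, W=0, U=2, X=1, Z=3, Y=1) weight 1/126
  (V=0, W=0, U=2, X=2, Z=2, Y=0) weight 1/252
  (V=0, W=0, U=2, X=2, Z=2, Y=1) weight 1/189
  … 154 more
Group by Z:
  weight(Z=1) = 13/72
  weight(Z=2) = 11/72
  weight(Z=3) = 13/72
Total weight = 13/72 + 11/72 + 13/72 = 37/72
P(Z=1 | obs) = 13/72 / 37/72 = 13/37
P(Z=2 | obs) = 11/72 / 37/72 = 11/37
P(Z=3 | obs) = 13/72 / 37/72 = 13/37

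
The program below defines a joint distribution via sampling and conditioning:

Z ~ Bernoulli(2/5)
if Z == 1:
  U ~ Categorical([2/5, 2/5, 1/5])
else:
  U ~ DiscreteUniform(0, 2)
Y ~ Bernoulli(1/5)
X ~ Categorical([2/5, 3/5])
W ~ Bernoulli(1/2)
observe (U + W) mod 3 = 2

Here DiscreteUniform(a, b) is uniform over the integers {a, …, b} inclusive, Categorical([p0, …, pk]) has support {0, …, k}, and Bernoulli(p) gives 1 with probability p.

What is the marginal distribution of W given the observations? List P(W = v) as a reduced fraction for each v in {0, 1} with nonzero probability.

Enumerate traces; 16 have nonzero weight after conditioning:
  (Z=0, U=1, Y=0, X=0, W=1) weight 4/125
  (Z=0, U=1, Y=0, X=1, W=1) weight 6/125
  (Z=0, U=1, Y=1, X=0, W=1) weight 1/125
  (Z=0, U=1, Y=1, X=1, W=1) weight 3/250
  (Z=0, U=2, Y=0, X=0, W=0) weight 4/125
  (Z=0, U=2, Y=0, X=1, W=0) weight 6/125
  (Z=0, U=2, Y=1, X=0, W=0) weight 1/125
  (Z=0, U=2, Y=1, X=1, W=0) weight 3/250
  … 8 more
Group by W:
  weight(W=0) = 7/50
  weight(W=1) = 9/50
Total weight = 7/50 + 9/50 = 8/25
P(W=0 | obs) = 7/50 / 8/25 = 7/16
P(W=1 | obs) = 9/50 / 8/25 = 9/16

P(W=0) = 7/16, P(W=1) = 9/16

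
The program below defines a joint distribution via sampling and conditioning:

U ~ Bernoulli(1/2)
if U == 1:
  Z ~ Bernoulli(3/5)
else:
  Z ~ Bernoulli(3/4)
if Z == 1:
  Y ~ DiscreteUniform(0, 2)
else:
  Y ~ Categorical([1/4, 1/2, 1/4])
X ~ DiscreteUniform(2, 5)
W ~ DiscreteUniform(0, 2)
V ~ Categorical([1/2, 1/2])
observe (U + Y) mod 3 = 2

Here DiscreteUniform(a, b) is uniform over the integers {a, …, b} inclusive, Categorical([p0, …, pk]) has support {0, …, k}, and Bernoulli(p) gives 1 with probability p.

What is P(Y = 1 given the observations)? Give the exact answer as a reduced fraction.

P(Y = 1 | obs) = 32/57

Enumerate traces; 96 have nonzero weight after conditioning:
  (U=0, Z=0, Y=2, X=2, W=0, V=0) weight 1/768
  (U=0, Z=0, Y=2, X=2, W=0, V=1) weight 1/768
  (U=0, Z=0, Y=2, X=2, W=1, V=0) weight 1/768
  (U=0, Z=0, Y=2, X=2, W=1, V=1) weight 1/768
  (U=0, Z=0, Y=2, X=2, W=2, V=0) weight 1/768
  (U=0, Z=0, Y=2, X=2, W=2, V=1) weight 1/768
  (U=0, Z=0, Y=2, X=3, W=0, V=0) weight 1/768
  (U=0, Z=0, Y=2, X=3, W=0, V=1) weight 1/768
  (U=1, Z=0, Y=1, X=2, W=0, V=0) weight 1/240
  … 87 more
Group by Y:
  weight(Y=1) = 1/5
  weight(Y=2) = 5/32
Total weight = 1/5 + 5/32 = 57/160
P(Y=1 | obs) = 1/5 / 57/160 = 32/57
P(Y=2 | obs) = 5/32 / 57/160 = 25/57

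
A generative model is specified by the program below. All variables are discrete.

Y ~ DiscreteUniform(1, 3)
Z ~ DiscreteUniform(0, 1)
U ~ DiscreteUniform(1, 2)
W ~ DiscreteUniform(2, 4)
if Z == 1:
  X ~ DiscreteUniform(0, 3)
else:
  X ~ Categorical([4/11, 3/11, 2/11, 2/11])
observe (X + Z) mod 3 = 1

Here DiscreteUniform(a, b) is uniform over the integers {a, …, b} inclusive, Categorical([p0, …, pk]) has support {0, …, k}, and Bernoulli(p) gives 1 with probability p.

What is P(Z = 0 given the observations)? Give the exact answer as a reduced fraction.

Enumerate traces; 54 have nonzero weight after conditioning:
  (Y=1, Z=0, U=1, W=2, X=1) weight 1/132
  (Y=1, Z=0, U=1, W=3, X=1) weight 1/132
  (Y=1, Z=0, U=1, W=4, X=1) weight 1/132
  (Y=1, Z=0, U=2, W=2, X=1) weight 1/132
  (Y=1, Z=0, U=2, W=3, X=1) weight 1/132
  (Y=1, Z=0, U=2, W=4, X=1) weight 1/132
  (Y=1, Z=1, U=1, W=2, X=0) weight 1/144
  (Y=1, Z=1, U=1, W=2, X=3) weight 1/144
  … 46 more
Group by Z:
  weight(Z=0) = 3/22
  weight(Z=1) = 1/4
Total weight = 3/22 + 1/4 = 17/44
P(Z=0 | obs) = 3/22 / 17/44 = 6/17
P(Z=1 | obs) = 1/4 / 17/44 = 11/17

P(Z = 0 | obs) = 6/17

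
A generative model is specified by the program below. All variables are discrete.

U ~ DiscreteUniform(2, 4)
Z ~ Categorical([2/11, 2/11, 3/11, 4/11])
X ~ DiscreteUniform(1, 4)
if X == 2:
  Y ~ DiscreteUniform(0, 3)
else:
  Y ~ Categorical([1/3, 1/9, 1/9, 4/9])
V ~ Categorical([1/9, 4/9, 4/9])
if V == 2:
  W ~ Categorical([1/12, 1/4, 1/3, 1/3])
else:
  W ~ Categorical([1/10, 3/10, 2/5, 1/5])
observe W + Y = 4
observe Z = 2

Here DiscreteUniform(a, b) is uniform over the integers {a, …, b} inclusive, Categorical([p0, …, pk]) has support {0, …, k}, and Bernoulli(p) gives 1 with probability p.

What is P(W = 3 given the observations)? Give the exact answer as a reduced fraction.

Enumerate traces; 108 have nonzero weight after conditioning:
  (U=2, Z=2, X=1, Y=1, V=0, W=3) weight 1/17820
  (U=2, Z=2, X=1, Y=1, V=1, W=3) weight 1/4455
  (U=2, Z=2, X=1, Y=1, V=2, W=3) weight 1/2673
  (U=2, Z=2, X=1, Y=2, V=0, W=2) weight 1/8910
  (U=2, Z=2, X=1, Y=2, V=1, W=2) weight 2/4455
  (U=2, Z=2, X=1, Y=2, V=2, W=2) weight 1/2673
  (U=2, Z=2, X=1, Y=3, V=0, W=1) weight 1/2970
  (U=2, Z=2, X=1, Y=3, V=1, W=1) weight 2/1485
  … 100 more
Group by W:
  weight(W=1) = 95/3168
  weight(W=2) = 35/2376
  weight(W=3) = 49/4752
Total weight = 95/3168 + 35/2376 + 49/4752 = 523/9504
P(W=1 | obs) = 95/3168 / 523/9504 = 285/523
P(W=2 | obs) = 35/2376 / 523/9504 = 140/523
P(W=3 | obs) = 49/4752 / 523/9504 = 98/523

P(W = 3 | obs) = 98/523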